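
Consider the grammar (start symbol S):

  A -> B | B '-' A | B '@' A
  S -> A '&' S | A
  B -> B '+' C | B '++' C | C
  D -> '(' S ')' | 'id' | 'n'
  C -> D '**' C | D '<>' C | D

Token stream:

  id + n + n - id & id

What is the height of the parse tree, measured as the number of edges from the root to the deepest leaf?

[S [A [B [B [B [C [D id]]] + [C [D n]]] + [C [D n]]] - [A [B [C [D id]]]]] & [S [A [B [C [D id]]]]]]

7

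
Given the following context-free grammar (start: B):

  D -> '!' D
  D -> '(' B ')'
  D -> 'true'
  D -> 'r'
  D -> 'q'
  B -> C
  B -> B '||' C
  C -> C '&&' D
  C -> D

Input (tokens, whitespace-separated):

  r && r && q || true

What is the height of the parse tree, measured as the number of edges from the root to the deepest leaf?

[B [B [C [C [C [D r]] && [D r]] && [D q]]] || [C [D true]]]

6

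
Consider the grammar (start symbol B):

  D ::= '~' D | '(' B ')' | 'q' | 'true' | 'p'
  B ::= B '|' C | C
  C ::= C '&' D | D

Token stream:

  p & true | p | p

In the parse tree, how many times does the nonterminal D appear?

[B [B [B [C [C [D p]] & [D true]]] | [C [D p]]] | [C [D p]]]

4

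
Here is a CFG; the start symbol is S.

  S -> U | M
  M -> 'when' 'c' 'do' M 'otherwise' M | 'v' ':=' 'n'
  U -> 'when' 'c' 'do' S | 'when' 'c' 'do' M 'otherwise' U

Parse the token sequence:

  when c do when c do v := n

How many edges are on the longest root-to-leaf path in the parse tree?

6

[S [U when c do [S [U when c do [S [M v := n]]]]]]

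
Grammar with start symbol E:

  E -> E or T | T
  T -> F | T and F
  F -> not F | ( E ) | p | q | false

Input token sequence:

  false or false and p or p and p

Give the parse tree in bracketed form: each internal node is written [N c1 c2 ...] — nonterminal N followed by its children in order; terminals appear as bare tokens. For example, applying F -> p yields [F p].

[E [E [E [T [F false]]] or [T [T [F false]] and [F p]]] or [T [T [F p]] and [F p]]]

E
E or T
E or T or T
T or T or T
F or T or T
false or T or T
false or T and F or T
false or F and F or T
false or false and F or T
false or false and p or T
false or false and p or T and F
false or false and p or F and F
false or false and p or p and F
false or false and p or p and p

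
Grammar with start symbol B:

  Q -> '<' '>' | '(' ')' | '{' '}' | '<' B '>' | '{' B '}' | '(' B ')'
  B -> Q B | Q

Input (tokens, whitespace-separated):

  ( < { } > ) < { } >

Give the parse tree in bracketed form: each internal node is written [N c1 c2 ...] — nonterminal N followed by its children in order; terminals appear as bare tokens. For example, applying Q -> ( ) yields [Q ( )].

B
Q B
( B ) B
( Q ) B
( < B > ) B
( < Q > ) B
( < { } > ) B
( < { } > ) Q
( < { } > ) < B >
( < { } > ) < Q >
( < { } > ) < { } >

[B [Q ( [B [Q < [B [Q { }]] >]] )] [B [Q < [B [Q { }]] >]]]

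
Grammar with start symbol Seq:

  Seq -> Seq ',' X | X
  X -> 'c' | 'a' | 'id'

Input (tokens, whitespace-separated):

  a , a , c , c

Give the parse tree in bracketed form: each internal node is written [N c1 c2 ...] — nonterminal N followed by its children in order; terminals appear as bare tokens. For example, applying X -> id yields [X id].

Seq
Seq , X
Seq , X , X
Seq , X , X , X
X , X , X , X
a , X , X , X
a , a , X , X
a , a , c , X
a , a , c , c

[Seq [Seq [Seq [Seq [X a]] , [X a]] , [X c]] , [X c]]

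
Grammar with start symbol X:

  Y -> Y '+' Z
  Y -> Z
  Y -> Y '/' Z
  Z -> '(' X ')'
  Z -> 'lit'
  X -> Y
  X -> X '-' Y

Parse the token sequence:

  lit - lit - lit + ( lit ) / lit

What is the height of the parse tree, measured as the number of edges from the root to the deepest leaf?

[X [X [X [Y [Z lit]]] - [Y [Z lit]]] - [Y [Y [Y [Z lit]] + [Z ( [X [Y [Z lit]]] )]] / [Z lit]]]

7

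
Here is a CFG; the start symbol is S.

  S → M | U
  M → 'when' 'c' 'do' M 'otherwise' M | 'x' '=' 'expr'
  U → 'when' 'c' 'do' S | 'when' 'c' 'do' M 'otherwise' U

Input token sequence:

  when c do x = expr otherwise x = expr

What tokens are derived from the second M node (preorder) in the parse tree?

[S [M when c do [M x = expr] otherwise [M x = expr]]]

x = expr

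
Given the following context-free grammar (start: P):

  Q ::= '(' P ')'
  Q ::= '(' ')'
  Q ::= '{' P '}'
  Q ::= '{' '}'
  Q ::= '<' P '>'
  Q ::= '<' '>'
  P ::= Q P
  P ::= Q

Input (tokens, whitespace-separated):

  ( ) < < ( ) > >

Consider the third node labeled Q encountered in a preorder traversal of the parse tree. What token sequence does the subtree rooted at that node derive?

< ( ) >

[P [Q ( )] [P [Q < [P [Q < [P [Q ( )]] >]] >]]]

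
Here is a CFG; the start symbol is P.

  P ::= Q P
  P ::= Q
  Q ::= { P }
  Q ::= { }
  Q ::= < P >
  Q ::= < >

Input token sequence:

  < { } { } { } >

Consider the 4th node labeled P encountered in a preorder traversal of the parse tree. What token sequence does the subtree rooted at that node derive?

[P [Q < [P [Q { }] [P [Q { }] [P [Q { }]]]] >]]

{ }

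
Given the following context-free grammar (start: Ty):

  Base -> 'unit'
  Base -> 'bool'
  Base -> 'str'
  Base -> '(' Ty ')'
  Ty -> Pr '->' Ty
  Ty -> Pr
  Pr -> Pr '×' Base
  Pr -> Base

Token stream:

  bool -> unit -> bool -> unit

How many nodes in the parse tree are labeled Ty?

4

[Ty [Pr [Base bool]] -> [Ty [Pr [Base unit]] -> [Ty [Pr [Base bool]] -> [Ty [Pr [Base unit]]]]]]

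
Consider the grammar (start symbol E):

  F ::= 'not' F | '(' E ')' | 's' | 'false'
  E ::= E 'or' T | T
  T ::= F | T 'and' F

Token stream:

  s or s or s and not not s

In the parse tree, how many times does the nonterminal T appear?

4

[E [E [E [T [F s]]] or [T [F s]]] or [T [T [F s]] and [F not [F not [F s]]]]]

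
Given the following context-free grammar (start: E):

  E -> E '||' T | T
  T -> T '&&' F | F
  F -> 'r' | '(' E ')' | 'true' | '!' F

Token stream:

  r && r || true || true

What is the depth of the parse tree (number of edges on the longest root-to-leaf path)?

6

[E [E [E [T [T [F r]] && [F r]]] || [T [F true]]] || [T [F true]]]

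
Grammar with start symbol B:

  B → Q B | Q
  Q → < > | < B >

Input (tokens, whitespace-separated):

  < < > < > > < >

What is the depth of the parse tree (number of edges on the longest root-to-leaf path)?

[B [Q < [B [Q < >] [B [Q < >]]] >] [B [Q < >]]]

5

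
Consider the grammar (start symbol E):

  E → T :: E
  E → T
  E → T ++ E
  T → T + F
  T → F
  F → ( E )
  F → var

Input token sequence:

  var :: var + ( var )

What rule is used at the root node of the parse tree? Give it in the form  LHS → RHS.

E → T :: E

[E [T [F var]] :: [E [T [T [F var]] + [F ( [E [T [F var]]] )]]]]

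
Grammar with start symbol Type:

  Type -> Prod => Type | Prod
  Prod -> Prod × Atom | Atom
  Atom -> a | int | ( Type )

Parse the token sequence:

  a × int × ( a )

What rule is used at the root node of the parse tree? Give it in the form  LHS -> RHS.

[Type [Prod [Prod [Prod [Atom a]] × [Atom int]] × [Atom ( [Type [Prod [Atom a]]] )]]]

Type -> Prod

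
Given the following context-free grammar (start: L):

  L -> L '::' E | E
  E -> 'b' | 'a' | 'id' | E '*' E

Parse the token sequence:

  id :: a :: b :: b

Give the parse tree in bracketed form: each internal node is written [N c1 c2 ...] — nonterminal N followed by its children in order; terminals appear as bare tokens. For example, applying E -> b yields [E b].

L
L :: E
L :: E :: E
L :: E :: E :: E
E :: E :: E :: E
id :: E :: E :: E
id :: a :: E :: E
id :: a :: b :: E
id :: a :: b :: b

[L [L [L [L [E id]] :: [E a]] :: [E b]] :: [E b]]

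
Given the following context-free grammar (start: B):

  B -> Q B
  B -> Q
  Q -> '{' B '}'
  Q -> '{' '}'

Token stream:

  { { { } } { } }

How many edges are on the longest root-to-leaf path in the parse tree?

6

[B [Q { [B [Q { [B [Q { }]] }] [B [Q { }]]] }]]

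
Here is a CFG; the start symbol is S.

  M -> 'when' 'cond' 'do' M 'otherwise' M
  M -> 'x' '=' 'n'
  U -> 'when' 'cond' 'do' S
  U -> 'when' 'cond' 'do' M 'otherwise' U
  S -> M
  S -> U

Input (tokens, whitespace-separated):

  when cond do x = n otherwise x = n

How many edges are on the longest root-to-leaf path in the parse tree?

3

[S [M when cond do [M x = n] otherwise [M x = n]]]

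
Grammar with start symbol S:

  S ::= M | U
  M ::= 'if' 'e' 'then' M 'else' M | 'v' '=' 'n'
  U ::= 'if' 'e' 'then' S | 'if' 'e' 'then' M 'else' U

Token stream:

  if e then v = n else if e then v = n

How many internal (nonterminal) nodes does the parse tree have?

[S [U if e then [M v = n] else [U if e then [S [M v = n]]]]]

6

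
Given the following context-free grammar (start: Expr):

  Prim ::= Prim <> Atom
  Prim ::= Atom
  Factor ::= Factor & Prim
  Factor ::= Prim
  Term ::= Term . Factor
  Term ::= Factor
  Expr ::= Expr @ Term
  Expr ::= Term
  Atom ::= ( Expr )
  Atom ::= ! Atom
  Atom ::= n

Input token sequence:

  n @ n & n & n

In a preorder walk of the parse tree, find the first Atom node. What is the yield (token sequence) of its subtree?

n

[Expr [Expr [Term [Factor [Prim [Atom n]]]]] @ [Term [Factor [Factor [Factor [Prim [Atom n]]] & [Prim [Atom n]]] & [Prim [Atom n]]]]]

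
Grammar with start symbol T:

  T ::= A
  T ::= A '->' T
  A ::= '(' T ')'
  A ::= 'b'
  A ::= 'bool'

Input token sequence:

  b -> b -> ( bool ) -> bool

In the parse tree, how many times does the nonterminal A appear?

[T [A b] -> [T [A b] -> [T [A ( [T [A bool]] )] -> [T [A bool]]]]]

5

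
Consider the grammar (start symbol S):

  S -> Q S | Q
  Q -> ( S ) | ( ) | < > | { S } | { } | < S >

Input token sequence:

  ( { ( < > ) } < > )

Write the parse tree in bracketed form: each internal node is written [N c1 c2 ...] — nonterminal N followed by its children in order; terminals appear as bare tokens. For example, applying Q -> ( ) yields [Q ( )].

S
Q
( S )
( Q S )
( { S } S )
( { Q } S )
( { ( S ) } S )
( { ( Q ) } S )
( { ( < > ) } S )
( { ( < > ) } Q )
( { ( < > ) } < > )

[S [Q ( [S [Q { [S [Q ( [S [Q < >]] )]] }] [S [Q < >]]] )]]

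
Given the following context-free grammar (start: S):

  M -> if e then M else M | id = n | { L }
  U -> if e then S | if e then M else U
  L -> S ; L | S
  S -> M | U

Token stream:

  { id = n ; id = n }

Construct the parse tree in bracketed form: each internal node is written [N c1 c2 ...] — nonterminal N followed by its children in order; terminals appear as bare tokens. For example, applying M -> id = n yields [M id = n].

S
M
{ L }
{ S ; L }
{ M ; L }
{ id = n ; L }
{ id = n ; S }
{ id = n ; M }
{ id = n ; id = n }

[S [M { [L [S [M id = n]] ; [L [S [M id = n]]]] }]]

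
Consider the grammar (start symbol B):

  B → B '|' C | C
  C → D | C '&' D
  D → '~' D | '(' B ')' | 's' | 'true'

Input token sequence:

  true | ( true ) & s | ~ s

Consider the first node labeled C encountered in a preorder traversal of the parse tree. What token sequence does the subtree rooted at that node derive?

[B [B [B [C [D true]]] | [C [C [D ( [B [C [D true]]] )]] & [D s]]] | [C [D ~ [D s]]]]

true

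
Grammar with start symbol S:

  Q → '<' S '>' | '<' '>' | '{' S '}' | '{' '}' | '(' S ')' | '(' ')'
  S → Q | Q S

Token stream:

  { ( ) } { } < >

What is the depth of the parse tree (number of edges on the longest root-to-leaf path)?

4

[S [Q { [S [Q ( )]] }] [S [Q { }] [S [Q < >]]]]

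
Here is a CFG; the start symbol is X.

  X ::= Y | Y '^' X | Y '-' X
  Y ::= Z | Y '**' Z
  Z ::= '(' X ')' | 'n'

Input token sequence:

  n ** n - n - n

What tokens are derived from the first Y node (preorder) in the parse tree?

n ** n

[X [Y [Y [Z n]] ** [Z n]] - [X [Y [Z n]] - [X [Y [Z n]]]]]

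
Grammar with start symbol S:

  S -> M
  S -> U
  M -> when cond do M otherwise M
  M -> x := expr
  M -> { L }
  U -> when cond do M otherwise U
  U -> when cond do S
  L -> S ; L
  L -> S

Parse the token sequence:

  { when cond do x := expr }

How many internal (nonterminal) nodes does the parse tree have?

[S [M { [L [S [U when cond do [S [M x := expr]]]]] }]]

7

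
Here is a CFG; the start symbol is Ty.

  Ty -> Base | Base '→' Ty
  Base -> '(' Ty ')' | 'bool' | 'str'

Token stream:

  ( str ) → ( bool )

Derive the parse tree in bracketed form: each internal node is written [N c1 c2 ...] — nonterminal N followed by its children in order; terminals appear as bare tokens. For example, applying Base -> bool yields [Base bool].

Ty
Base → Ty
( Ty ) → Ty
( Base ) → Ty
( str ) → Ty
( str ) → Base
( str ) → ( Ty )
( str ) → ( Base )
( str ) → ( bool )

[Ty [Base ( [Ty [Base str]] )] → [Ty [Base ( [Ty [Base bool]] )]]]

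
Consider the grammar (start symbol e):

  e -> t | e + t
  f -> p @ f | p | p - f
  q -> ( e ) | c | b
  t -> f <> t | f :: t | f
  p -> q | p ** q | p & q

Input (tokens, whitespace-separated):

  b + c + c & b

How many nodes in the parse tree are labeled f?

3

[e [e [e [t [f [p [q b]]]]] + [t [f [p [q c]]]]] + [t [f [p [p [q c]] & [q b]]]]]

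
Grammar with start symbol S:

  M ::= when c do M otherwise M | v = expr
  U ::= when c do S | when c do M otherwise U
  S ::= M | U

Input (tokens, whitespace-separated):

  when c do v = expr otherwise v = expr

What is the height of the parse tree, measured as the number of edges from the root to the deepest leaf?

3

[S [M when c do [M v = expr] otherwise [M v = expr]]]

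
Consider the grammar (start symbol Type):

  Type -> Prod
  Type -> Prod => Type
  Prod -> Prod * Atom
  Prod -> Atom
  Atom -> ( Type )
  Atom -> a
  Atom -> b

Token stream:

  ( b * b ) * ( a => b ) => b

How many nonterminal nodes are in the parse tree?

19

[Type [Prod [Prod [Atom ( [Type [Prod [Prod [Atom b]] * [Atom b]]] )]] * [Atom ( [Type [Prod [Atom a]] => [Type [Prod [Atom b]]]] )]] => [Type [Prod [Atom b]]]]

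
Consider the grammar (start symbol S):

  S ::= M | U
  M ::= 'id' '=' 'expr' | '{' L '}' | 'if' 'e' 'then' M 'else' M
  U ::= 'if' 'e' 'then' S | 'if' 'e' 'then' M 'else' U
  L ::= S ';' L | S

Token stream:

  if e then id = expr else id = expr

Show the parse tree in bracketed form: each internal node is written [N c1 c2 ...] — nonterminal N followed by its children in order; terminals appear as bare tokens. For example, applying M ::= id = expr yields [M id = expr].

[S [M if e then [M id = expr] else [M id = expr]]]

S
M
if e then M else M
if e then id = expr else M
if e then id = expr else id = expr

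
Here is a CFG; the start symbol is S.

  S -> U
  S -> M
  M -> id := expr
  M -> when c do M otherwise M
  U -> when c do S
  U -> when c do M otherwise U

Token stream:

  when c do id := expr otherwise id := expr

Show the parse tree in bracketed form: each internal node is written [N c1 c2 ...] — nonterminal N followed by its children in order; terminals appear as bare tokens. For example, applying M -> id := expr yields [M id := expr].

S
M
when c do M otherwise M
when c do id := expr otherwise M
when c do id := expr otherwise id := expr

[S [M when c do [M id := expr] otherwise [M id := expr]]]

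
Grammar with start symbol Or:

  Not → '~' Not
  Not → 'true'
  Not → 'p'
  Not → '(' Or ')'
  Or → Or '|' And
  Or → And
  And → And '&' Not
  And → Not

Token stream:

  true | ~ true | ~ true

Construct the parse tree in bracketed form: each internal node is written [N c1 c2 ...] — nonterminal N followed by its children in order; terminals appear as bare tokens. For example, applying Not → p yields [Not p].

Or
Or | And
Or | And | And
And | And | And
Not | And | And
true | And | And
true | Not | And
true | ~ Not | And
true | ~ true | And
true | ~ true | Not
true | ~ true | ~ Not
true | ~ true | ~ true

[Or [Or [Or [And [Not true]]] | [And [Not ~ [Not true]]]] | [And [Not ~ [Not true]]]]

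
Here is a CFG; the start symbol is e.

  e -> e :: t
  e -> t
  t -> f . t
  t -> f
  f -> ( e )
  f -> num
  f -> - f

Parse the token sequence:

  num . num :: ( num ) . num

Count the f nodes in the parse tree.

[e [e [t [f num] . [t [f num]]]] :: [t [f ( [e [t [f num]]] )] . [t [f num]]]]

5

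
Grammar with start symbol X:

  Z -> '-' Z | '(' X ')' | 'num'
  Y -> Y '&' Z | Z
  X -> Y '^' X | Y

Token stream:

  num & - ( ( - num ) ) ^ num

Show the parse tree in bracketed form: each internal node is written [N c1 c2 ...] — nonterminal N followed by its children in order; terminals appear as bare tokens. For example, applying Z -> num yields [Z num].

[X [Y [Y [Z num]] & [Z - [Z ( [X [Y [Z ( [X [Y [Z - [Z num]]]] )]]] )]]] ^ [X [Y [Z num]]]]

X
Y ^ X
Y & Z ^ X
Z & Z ^ X
num & Z ^ X
num & - Z ^ X
num & - ( X ) ^ X
num & - ( Y ) ^ X
num & - ( Z ) ^ X
num & - ( ( X ) ) ^ X
num & - ( ( Y ) ) ^ X
num & - ( ( Z ) ) ^ X
num & - ( ( - Z ) ) ^ X
num & - ( ( - num ) ) ^ X
num & - ( ( - num ) ) ^ Y
num & - ( ( - num ) ) ^ Z
num & - ( ( - num ) ) ^ num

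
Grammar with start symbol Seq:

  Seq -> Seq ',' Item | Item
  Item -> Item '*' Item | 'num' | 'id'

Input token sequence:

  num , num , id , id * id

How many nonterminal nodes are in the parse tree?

[Seq [Seq [Seq [Seq [Item num]] , [Item num]] , [Item id]] , [Item [Item id] * [Item id]]]

10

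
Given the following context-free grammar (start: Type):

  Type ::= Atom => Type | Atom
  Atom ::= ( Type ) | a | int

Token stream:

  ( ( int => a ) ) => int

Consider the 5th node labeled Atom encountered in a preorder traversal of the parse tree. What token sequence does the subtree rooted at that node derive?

[Type [Atom ( [Type [Atom ( [Type [Atom int] => [Type [Atom a]]] )]] )] => [Type [Atom int]]]

int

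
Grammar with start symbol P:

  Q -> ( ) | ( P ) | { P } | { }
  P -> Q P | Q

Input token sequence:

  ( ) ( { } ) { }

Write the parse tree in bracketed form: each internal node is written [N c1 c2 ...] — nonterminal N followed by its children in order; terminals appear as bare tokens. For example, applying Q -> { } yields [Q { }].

[P [Q ( )] [P [Q ( [P [Q { }]] )] [P [Q { }]]]]

P
Q P
( ) P
( ) Q P
( ) ( P ) P
( ) ( Q ) P
( ) ( { } ) P
( ) ( { } ) Q
( ) ( { } ) { }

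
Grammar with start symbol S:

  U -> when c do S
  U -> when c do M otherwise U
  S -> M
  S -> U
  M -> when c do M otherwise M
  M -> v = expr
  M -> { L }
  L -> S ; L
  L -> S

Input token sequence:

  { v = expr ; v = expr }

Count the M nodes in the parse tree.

[S [M { [L [S [M v = expr]] ; [L [S [M v = expr]]]] }]]

3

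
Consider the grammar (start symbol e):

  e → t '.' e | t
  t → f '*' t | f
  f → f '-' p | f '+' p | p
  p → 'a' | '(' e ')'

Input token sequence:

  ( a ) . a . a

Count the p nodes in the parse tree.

[e [t [f [p ( [e [t [f [p a]]]] )]]] . [e [t [f [p a]]] . [e [t [f [p a]]]]]]

4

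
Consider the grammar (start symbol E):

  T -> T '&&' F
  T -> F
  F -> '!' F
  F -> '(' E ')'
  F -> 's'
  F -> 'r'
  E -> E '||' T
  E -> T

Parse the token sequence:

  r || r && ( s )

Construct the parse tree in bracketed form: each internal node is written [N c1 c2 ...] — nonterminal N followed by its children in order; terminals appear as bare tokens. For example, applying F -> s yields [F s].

[E [E [T [F r]]] || [T [T [F r]] && [F ( [E [T [F s]]] )]]]

E
E || T
T || T
F || T
r || T
r || T && F
r || F && F
r || r && F
r || r && ( E )
r || r && ( T )
r || r && ( F )
r || r && ( s )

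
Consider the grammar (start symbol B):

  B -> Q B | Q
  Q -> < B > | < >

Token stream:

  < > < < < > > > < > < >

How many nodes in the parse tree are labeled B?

6

[B [Q < >] [B [Q < [B [Q < [B [Q < >]] >]] >] [B [Q < >] [B [Q < >]]]]]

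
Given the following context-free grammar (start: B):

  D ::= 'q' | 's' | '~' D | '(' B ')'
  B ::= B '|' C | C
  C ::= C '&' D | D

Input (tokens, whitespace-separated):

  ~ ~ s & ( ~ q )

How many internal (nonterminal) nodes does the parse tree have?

11

[B [C [C [D ~ [D ~ [D s]]]] & [D ( [B [C [D ~ [D q]]]] )]]]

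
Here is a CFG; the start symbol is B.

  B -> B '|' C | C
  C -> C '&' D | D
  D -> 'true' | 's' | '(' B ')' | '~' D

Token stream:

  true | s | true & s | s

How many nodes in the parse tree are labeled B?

4

[B [B [B [B [C [D true]]] | [C [D s]]] | [C [C [D true]] & [D s]]] | [C [D s]]]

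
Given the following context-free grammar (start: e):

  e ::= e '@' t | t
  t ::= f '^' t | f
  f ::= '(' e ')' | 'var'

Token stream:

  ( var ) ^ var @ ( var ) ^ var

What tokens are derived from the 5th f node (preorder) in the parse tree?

[e [e [t [f ( [e [t [f var]]] )] ^ [t [f var]]]] @ [t [f ( [e [t [f var]]] )] ^ [t [f var]]]]

var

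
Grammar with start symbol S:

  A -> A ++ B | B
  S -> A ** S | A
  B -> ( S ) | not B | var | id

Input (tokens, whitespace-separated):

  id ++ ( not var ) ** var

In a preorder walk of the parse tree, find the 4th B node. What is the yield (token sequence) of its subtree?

var

[S [A [A [B id]] ++ [B ( [S [A [B not [B var]]]] )]] ** [S [A [B var]]]]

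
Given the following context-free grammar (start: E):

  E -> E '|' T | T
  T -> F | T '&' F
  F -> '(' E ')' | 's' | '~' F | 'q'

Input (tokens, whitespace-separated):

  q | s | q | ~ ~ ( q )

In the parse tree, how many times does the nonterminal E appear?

5

[E [E [E [E [T [F q]]] | [T [F s]]] | [T [F q]]] | [T [F ~ [F ~ [F ( [E [T [F q]]] )]]]]]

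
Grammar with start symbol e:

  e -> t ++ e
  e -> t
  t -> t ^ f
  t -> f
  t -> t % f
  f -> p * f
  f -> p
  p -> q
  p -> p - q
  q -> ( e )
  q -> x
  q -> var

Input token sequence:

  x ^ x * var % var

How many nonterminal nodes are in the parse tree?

16

[e [t [t [t [f [p [q x]]]] ^ [f [p [q x]] * [f [p [q var]]]]] % [f [p [q var]]]]]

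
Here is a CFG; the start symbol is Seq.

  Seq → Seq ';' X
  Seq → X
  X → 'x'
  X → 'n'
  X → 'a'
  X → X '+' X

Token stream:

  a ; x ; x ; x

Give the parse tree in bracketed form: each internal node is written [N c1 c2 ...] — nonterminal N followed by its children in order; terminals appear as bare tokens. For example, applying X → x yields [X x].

Seq
Seq ; X
Seq ; X ; X
Seq ; X ; X ; X
X ; X ; X ; X
a ; X ; X ; X
a ; x ; X ; X
a ; x ; x ; X
a ; x ; x ; x

[Seq [Seq [Seq [Seq [X a]] ; [X x]] ; [X x]] ; [X x]]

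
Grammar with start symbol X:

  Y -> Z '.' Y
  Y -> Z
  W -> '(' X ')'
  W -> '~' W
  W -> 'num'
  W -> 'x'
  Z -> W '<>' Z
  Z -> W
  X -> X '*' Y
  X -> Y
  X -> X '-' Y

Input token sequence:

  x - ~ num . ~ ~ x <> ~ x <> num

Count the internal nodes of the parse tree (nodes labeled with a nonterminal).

[X [X [Y [Z [W x]]]] - [Y [Z [W ~ [W num]]] . [Y [Z [W ~ [W ~ [W x]]] <> [Z [W ~ [W x]] <> [Z [W num]]]]]]]

19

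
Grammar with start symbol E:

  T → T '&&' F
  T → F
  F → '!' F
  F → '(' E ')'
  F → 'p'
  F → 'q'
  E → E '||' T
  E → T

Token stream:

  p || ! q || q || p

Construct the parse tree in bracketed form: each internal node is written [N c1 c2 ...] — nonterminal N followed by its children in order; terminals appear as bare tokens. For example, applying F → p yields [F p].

E
E || T
E || T || T
E || T || T || T
T || T || T || T
F || T || T || T
p || T || T || T
p || F || T || T
p || ! F || T || T
p || ! q || T || T
p || ! q || F || T
p || ! q || q || T
p || ! q || q || F
p || ! q || q || p

[E [E [E [E [T [F p]]] || [T [F ! [F q]]]] || [T [F q]]] || [T [F p]]]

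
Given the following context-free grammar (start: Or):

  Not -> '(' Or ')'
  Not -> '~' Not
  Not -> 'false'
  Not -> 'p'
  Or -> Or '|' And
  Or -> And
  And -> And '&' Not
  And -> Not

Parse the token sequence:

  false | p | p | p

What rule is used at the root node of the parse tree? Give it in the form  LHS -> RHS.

[Or [Or [Or [Or [And [Not false]]] | [And [Not p]]] | [And [Not p]]] | [And [Not p]]]

Or -> Or '|' And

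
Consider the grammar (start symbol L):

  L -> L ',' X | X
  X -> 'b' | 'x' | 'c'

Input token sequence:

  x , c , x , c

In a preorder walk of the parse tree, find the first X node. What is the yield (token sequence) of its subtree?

[L [L [L [L [X x]] , [X c]] , [X x]] , [X c]]

x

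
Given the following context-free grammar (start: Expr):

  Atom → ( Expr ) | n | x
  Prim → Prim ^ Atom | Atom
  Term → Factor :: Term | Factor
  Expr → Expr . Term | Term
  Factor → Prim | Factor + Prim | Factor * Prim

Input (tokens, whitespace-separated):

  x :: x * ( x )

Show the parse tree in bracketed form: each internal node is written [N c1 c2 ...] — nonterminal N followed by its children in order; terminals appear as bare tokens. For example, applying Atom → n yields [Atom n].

[Expr [Term [Factor [Prim [Atom x]]] :: [Term [Factor [Factor [Prim [Atom x]]] * [Prim [Atom ( [Expr [Term [Factor [Prim [Atom x]]]]] )]]]]]]

Expr
Term
Factor :: Term
Prim :: Term
Atom :: Term
x :: Term
x :: Factor
x :: Factor * Prim
x :: Prim * Prim
x :: Atom * Prim
x :: x * Prim
x :: x * Atom
x :: x * ( Expr )
x :: x * ( Term )
x :: x * ( Factor )
x :: x * ( Prim )
x :: x * ( Atom )
x :: x * ( x )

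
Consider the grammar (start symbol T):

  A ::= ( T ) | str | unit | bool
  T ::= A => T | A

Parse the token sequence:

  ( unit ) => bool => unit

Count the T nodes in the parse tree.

4

[T [A ( [T [A unit]] )] => [T [A bool] => [T [A unit]]]]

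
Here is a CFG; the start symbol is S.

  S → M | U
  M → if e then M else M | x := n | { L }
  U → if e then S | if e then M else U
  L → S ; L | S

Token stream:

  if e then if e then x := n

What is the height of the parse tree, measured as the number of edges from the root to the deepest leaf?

[S [U if e then [S [U if e then [S [M x := n]]]]]]

6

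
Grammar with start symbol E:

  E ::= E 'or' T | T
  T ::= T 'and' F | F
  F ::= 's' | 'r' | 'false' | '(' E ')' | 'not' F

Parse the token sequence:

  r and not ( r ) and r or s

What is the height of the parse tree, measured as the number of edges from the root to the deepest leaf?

[E [E [T [T [T [F r]] and [F not [F ( [E [T [F r]]] )]]] and [F r]]] or [T [F s]]]

9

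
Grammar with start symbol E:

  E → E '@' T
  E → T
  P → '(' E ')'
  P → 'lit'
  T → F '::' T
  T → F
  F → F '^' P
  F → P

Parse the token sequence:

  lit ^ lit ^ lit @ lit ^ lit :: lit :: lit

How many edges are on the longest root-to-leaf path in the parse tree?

7

[E [E [T [F [F [F [P lit]] ^ [P lit]] ^ [P lit]]]] @ [T [F [F [P lit]] ^ [P lit]] :: [T [F [P lit]] :: [T [F [P lit]]]]]]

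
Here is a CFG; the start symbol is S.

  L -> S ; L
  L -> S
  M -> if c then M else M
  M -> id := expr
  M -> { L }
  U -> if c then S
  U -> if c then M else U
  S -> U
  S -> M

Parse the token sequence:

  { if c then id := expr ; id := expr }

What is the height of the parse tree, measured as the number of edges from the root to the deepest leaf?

7

[S [M { [L [S [U if c then [S [M id := expr]]]] ; [L [S [M id := expr]]]] }]]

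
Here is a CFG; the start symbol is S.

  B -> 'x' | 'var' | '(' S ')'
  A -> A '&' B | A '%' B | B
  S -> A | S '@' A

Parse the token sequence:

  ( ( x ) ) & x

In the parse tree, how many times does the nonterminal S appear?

[S [A [A [B ( [S [A [B ( [S [A [B x]]] )]]] )]] & [B x]]]

3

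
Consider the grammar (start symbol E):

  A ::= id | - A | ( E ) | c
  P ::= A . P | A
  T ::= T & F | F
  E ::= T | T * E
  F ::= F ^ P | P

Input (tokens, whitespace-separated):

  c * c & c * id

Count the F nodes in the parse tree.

4

[E [T [F [P [A c]]]] * [E [T [T [F [P [A c]]]] & [F [P [A c]]]] * [E [T [F [P [A id]]]]]]]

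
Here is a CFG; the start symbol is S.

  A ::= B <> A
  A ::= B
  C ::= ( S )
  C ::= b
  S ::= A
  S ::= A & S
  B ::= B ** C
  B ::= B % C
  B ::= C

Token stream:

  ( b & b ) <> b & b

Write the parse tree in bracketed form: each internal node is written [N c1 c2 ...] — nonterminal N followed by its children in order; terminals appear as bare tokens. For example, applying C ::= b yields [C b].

[S [A [B [C ( [S [A [B [C b]]] & [S [A [B [C b]]]]] )]] <> [A [B [C b]]]] & [S [A [B [C b]]]]]

S
A & S
B <> A & S
C <> A & S
( S ) <> A & S
( A & S ) <> A & S
( B & S ) <> A & S
( C & S ) <> A & S
( b & S ) <> A & S
( b & A ) <> A & S
( b & B ) <> A & S
( b & C ) <> A & S
( b & b ) <> A & S
( b & b ) <> B & S
( b & b ) <> C & S
( b & b ) <> b & S
( b & b ) <> b & A
( b & b ) <> b & B
( b & b ) <> b & C
( b & b ) <> b & b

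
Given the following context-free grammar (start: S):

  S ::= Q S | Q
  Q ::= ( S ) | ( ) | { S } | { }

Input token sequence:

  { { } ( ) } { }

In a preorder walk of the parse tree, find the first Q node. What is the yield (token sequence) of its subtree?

[S [Q { [S [Q { }] [S [Q ( )]]] }] [S [Q { }]]]

{ { } ( ) }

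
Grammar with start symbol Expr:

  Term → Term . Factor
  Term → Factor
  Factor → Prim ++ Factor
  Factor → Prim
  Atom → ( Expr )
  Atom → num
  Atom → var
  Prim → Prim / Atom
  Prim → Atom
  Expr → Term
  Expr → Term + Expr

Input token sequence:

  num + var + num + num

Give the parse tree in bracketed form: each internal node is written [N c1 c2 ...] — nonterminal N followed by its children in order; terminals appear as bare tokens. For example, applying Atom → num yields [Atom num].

Expr
Term + Expr
Factor + Expr
Prim + Expr
Atom + Expr
num + Expr
num + Term + Expr
num + Factor + Expr
num + Prim + Expr
num + Atom + Expr
num + var + Expr
num + var + Term + Expr
num + var + Factor + Expr
num + var + Prim + Expr
num + var + Atom + Expr
num + var + num + Expr
num + var + num + Term
num + var + num + Factor
num + var + num + Prim
num + var + num + Atom
num + var + num + num

[Expr [Term [Factor [Prim [Atom num]]]] + [Expr [Term [Factor [Prim [Atom var]]]] + [Expr [Term [Factor [Prim [Atom num]]]] + [Expr [Term [Factor [Prim [Atom num]]]]]]]]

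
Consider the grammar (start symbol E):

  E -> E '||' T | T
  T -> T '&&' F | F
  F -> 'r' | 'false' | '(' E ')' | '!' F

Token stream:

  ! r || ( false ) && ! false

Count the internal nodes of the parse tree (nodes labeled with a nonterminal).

13

[E [E [T [F ! [F r]]]] || [T [T [F ( [E [T [F false]]] )]] && [F ! [F false]]]]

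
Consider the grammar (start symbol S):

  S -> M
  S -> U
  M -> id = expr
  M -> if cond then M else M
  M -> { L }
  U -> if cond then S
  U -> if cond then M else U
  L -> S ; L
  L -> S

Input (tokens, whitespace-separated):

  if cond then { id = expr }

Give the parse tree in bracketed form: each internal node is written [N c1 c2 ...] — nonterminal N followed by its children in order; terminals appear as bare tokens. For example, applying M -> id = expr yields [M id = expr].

S
U
if cond then S
if cond then M
if cond then { L }
if cond then { S }
if cond then { M }
if cond then { id = expr }

[S [U if cond then [S [M { [L [S [M id = expr]]] }]]]]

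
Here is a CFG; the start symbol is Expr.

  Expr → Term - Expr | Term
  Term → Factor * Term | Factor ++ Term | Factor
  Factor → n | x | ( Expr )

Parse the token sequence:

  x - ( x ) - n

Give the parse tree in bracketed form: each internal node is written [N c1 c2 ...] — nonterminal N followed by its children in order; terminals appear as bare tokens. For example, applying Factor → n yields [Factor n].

Expr
Term - Expr
Factor - Expr
x - Expr
x - Term - Expr
x - Factor - Expr
x - ( Expr ) - Expr
x - ( Term ) - Expr
x - ( Factor ) - Expr
x - ( x ) - Expr
x - ( x ) - Term
x - ( x ) - Factor
x - ( x ) - n

[Expr [Term [Factor x]] - [Expr [Term [Factor ( [Expr [Term [Factor x]]] )]] - [Expr [Term [Factor n]]]]]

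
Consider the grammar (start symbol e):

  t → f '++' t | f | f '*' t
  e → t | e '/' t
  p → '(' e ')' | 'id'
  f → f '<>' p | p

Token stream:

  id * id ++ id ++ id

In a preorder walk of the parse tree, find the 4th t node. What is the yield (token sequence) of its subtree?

[e [t [f [p id]] * [t [f [p id]] ++ [t [f [p id]] ++ [t [f [p id]]]]]]]

id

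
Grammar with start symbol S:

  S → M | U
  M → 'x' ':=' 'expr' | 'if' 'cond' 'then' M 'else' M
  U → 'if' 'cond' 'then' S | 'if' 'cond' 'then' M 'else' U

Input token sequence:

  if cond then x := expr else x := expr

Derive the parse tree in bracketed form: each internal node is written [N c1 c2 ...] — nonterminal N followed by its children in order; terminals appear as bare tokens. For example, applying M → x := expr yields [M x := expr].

S
M
if cond then M else M
if cond then x := expr else M
if cond then x := expr else x := expr

[S [M if cond then [M x := expr] else [M x := expr]]]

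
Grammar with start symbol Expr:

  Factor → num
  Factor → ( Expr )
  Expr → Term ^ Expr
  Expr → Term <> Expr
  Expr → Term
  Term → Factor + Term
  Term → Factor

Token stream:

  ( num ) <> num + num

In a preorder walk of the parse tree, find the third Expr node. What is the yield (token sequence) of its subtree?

[Expr [Term [Factor ( [Expr [Term [Factor num]]] )]] <> [Expr [Term [Factor num] + [Term [Factor num]]]]]

num + num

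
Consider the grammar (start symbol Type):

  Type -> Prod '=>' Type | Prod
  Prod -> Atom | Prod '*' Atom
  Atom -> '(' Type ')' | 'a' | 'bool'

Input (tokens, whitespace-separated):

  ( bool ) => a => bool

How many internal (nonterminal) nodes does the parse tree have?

12

[Type [Prod [Atom ( [Type [Prod [Atom bool]]] )]] => [Type [Prod [Atom a]] => [Type [Prod [Atom bool]]]]]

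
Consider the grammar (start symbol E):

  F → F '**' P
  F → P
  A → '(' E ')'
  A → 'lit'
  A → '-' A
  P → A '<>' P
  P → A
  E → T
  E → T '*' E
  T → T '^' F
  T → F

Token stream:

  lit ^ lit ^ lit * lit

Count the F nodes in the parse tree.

4

[E [T [T [T [F [P [A lit]]]] ^ [F [P [A lit]]]] ^ [F [P [A lit]]]] * [E [T [F [P [A lit]]]]]]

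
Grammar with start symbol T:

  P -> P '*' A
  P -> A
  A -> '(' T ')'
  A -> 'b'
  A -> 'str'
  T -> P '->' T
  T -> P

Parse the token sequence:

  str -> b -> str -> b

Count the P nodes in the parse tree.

4

[T [P [A str]] -> [T [P [A b]] -> [T [P [A str]] -> [T [P [A b]]]]]]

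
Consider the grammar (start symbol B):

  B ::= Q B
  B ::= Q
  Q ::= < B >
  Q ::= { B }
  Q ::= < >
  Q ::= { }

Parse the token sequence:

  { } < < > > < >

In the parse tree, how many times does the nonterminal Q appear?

[B [Q { }] [B [Q < [B [Q < >]] >] [B [Q < >]]]]

4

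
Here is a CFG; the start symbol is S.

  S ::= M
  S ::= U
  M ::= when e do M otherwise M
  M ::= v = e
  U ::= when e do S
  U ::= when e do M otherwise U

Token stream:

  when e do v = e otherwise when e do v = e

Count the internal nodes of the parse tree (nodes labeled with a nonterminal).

6

[S [U when e do [M v = e] otherwise [U when e do [S [M v = e]]]]]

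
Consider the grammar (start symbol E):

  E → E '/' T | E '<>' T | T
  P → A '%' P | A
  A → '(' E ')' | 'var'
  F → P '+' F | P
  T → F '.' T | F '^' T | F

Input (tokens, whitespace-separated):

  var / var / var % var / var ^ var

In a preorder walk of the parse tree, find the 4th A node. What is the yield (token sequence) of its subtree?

var

[E [E [E [E [T [F [P [A var]]]]] / [T [F [P [A var]]]]] / [T [F [P [A var] % [P [A var]]]]]] / [T [F [P [A var]]] ^ [T [F [P [A var]]]]]]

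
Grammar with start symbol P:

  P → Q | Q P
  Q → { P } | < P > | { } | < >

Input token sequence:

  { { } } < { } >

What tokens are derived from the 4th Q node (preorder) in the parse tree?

[P [Q { [P [Q { }]] }] [P [Q < [P [Q { }]] >]]]

{ }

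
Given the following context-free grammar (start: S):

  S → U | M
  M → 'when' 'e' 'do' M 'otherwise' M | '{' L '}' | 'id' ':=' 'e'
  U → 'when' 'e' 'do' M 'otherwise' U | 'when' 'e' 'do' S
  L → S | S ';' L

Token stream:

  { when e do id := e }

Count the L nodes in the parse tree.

1

[S [M { [L [S [U when e do [S [M id := e]]]]] }]]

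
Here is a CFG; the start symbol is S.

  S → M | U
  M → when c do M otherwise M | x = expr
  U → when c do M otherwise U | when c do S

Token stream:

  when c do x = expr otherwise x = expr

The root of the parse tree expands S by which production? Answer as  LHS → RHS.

S → M

[S [M when c do [M x = expr] otherwise [M x = expr]]]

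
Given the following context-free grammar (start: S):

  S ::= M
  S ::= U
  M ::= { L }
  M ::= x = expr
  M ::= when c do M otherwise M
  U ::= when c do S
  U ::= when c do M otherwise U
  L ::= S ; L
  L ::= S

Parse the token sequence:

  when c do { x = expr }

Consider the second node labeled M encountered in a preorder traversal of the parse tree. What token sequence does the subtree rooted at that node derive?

x = expr

[S [U when c do [S [M { [L [S [M x = expr]]] }]]]]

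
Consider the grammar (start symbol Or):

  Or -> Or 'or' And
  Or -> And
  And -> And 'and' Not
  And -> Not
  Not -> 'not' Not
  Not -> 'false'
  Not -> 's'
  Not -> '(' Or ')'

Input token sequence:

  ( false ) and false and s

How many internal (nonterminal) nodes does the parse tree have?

[Or [And [And [And [Not ( [Or [And [Not false]]] )]] and [Not false]] and [Not s]]]

10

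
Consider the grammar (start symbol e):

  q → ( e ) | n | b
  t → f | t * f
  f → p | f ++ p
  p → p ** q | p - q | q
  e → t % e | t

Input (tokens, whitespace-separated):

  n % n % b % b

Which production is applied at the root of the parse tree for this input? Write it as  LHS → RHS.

[e [t [f [p [q n]]]] % [e [t [f [p [q n]]]] % [e [t [f [p [q b]]]] % [e [t [f [p [q b]]]]]]]]

e → t % e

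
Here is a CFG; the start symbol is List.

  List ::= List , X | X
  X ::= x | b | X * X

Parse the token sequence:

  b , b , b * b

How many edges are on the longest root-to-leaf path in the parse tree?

[List [List [List [X b]] , [X b]] , [X [X b] * [X b]]]

4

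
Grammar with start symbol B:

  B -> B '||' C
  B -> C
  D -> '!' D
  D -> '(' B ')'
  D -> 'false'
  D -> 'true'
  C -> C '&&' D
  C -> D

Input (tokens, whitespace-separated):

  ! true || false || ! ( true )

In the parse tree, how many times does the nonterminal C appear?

4

[B [B [B [C [D ! [D true]]]] || [C [D false]]] || [C [D ! [D ( [B [C [D true]]] )]]]]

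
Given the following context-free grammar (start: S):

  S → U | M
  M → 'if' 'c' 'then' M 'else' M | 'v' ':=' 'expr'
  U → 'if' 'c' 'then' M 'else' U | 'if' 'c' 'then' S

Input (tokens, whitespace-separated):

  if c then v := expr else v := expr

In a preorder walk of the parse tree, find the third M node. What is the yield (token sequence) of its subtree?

v := expr

[S [M if c then [M v := expr] else [M v := expr]]]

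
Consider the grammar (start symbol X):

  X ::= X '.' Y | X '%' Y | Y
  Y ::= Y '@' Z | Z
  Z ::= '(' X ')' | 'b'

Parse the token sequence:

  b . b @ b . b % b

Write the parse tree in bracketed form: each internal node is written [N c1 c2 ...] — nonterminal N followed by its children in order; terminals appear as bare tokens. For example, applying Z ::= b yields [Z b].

[X [X [X [X [Y [Z b]]] . [Y [Y [Z b]] @ [Z b]]] . [Y [Z b]]] % [Y [Z b]]]

X
X % Y
X . Y % Y
X . Y . Y % Y
Y . Y . Y % Y
Z . Y . Y % Y
b . Y . Y % Y
b . Y @ Z . Y % Y
b . Z @ Z . Y % Y
b . b @ Z . Y % Y
b . b @ b . Y % Y
b . b @ b . Z % Y
b . b @ b . b % Y
b . b @ b . b % Z
b . b @ b . b % b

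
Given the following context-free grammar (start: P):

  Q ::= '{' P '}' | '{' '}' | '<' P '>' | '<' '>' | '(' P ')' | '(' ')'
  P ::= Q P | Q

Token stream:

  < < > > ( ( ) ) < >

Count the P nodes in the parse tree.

5

[P [Q < [P [Q < >]] >] [P [Q ( [P [Q ( )]] )] [P [Q < >]]]]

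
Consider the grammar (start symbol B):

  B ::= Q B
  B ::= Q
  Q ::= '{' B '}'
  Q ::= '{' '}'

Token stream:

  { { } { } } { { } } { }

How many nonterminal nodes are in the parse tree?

12

[B [Q { [B [Q { }] [B [Q { }]]] }] [B [Q { [B [Q { }]] }] [B [Q { }]]]]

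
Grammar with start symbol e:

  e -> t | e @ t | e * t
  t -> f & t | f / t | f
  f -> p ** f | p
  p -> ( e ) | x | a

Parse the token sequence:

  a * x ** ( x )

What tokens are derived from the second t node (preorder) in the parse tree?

x ** ( x )

[e [e [t [f [p a]]]] * [t [f [p x] ** [f [p ( [e [t [f [p x]]]] )]]]]]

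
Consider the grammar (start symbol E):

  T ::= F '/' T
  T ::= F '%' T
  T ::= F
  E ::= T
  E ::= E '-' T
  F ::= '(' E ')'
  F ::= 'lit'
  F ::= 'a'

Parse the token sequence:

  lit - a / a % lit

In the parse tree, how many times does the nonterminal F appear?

4

[E [E [T [F lit]]] - [T [F a] / [T [F a] % [T [F lit]]]]]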